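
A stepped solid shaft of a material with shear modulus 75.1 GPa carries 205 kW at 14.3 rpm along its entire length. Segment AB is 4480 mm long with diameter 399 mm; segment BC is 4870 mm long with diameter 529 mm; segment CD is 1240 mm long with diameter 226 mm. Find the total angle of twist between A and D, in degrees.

ω = 2π·14.3/60 = 1.497 rad/s, so T = P/ω = 205×10³ / 1.497 = 136900 N·m.
J_AB = π(0.399)⁴/32 = 2.49×10^-3 m⁴; J_BC = π(0.529)⁴/32 = 7.69×10^-3 m⁴; J_CD = π(0.226)⁴/32 = 2.56×10^-4 m⁴.
θ = (T/G)·Σ L_i/J_i = (136900/75.1×10⁹)·(4.48/2.49×10^-3 + 4.87/7.69×10^-3 + 1.24/2.56×10^-4) = 0.01326 rad.

0.760°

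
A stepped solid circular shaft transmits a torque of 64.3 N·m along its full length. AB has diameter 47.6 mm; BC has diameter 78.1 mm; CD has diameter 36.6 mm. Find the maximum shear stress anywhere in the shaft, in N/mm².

Under the same torque, τ_max = 16T/(πd³) is largest where d is smallest — segment CD (d = 36.6 mm).
τ_max = 16·64.30/(π·(0.0366)³) = 6.679×10^6 Pa.

6.68 N/mm²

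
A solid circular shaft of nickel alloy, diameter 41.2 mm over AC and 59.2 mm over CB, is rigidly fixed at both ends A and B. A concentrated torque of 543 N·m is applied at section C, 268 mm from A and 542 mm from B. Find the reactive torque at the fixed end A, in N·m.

Compatibility: T_A·a/J_AC = T_B·b/J_CB with T_A + T_B = T₀.
J_AC = 2.83×10^-7 m⁴, J_CB = 1.21×10^-6 m⁴, so T_A = T₀·(J_AC/a)/((J_AC/a)+(J_CB/b)) = 174.7 N·m, T_B = 368.3 N·m.

175 N·m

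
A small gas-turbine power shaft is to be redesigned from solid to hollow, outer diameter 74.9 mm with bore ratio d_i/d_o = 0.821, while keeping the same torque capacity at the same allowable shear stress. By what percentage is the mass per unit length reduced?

51.2 %

Equal τ_max and T ⇒ the solid shaft needs d_s³ = d_o³(1−k⁴), so d_s = 74.9·(1−0.821⁴)^(1/3) = 61.21 mm.
Area ratio A_h/A_s = d_o²(1−k²)/d_s² = (1−k²)/(1−k⁴)^(2/3) = 0.4881.
Mass saving = 1 − 0.4881 = 51.2 %.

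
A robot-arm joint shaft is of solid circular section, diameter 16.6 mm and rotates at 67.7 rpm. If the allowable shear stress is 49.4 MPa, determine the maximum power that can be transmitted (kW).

J = πd⁴/32 = π(0.0166)⁴/32 = 7.455×10^-9 m⁴.
T_max = τ_allow·J/r = 4.94×10^7 × 7.455×10^-9 / 0.00830 = 44.37 N·m.
ω = 2π·67.7/60 = 7.090 rad/s, so P_max = T_max·ω = 314.6 W.

0.315 kW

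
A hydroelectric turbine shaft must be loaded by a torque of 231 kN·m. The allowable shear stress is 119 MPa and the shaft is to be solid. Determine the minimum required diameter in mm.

For a solid shaft τ_max = 16T/(πd³), so d = (16T/(π τ_allow))^(1/3) = (16·231000/(π·1.19×10^8))^(1/3) = 0.2146 m.

215 mm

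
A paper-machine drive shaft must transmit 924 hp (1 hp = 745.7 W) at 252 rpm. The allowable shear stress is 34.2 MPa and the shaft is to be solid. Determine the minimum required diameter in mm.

157 mm

ω = 2π·252/60 = 26.39 rad/s, so T = P/ω = 924×745.7 / 26.39 = 26110 N·m.
For a solid shaft τ_max = 16T/(πd³), so d = (16T/(π τ_allow))^(1/3) = (16·26110/(π·3.42×10^7))^(1/3) = 0.1572 m.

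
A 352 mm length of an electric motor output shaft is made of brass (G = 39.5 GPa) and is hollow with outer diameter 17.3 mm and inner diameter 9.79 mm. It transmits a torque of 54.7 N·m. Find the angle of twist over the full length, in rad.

0.0618 rad

J = π(d_o⁴ − d_i⁴)/32 = π(0.0173⁴ − 0.00979⁴)/32 = 7.892×10^-9 m⁴.
θ = T·L/(G·J) = 54.70 × 0.352 / (39.5×10⁹ × 7.892×10^-9) = 0.06176 rad.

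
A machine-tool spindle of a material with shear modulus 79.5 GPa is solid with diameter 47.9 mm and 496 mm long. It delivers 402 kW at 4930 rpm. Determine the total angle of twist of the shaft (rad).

0.00940 rad

ω = 2π·4930/60 = 516.3 rad/s, so T = P/ω = 402×10³ / 516.3 = 778.7 N·m.
J = πd⁴/32 = π(0.0479)⁴/32 = 5.168×10^-7 m⁴.
θ = T·L/(G·J) = 778.7 × 0.496 / (79.5×10⁹ × 5.168×10^-7) = 9.400×10^-3 rad.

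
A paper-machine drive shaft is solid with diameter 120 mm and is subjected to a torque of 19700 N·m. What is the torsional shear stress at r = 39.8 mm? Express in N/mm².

J = πd⁴/32 = π(0.120)⁴/32 = 2.036×10^-5 m⁴.
Shear stress varies linearly with radius: τ = T·r/J = 19700 × 0.0398 / 2.036×10^-5 = 3.851×10^7 Pa.

38.5 N/mm²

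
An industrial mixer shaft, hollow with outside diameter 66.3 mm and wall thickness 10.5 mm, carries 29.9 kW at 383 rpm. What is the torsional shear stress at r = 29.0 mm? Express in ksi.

ω = 2π·383/60 = 40.11 rad/s, so T = P/ω = 29.9×10³ / 40.11 = 745.5 N·m.
J = π(d_o⁴ − d_i⁴)/32 = π(0.0663⁴ − 0.0453⁴)/32 = 1.484×10^-6 m⁴.
Shear stress varies linearly with radius: τ = T·r/J = 745.5 × 0.0290 / 1.484×10^-6 = 1.457×10^7 Pa.

2.11 ksi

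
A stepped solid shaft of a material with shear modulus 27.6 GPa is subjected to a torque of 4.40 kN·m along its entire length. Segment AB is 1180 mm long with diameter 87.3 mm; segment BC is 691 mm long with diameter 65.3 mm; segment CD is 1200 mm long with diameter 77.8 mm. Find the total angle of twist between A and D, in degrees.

J_AB = π(0.0873)⁴/32 = 5.70×10^-6 m⁴; J_BC = π(0.0653)⁴/32 = 1.79×10^-6 m⁴; J_CD = π(0.0778)⁴/32 = 3.60×10^-6 m⁴.
θ = (T/G)·Σ L_i/J_i = (4400/27.6×10⁹)·(1.18/5.70×10^-6 + 0.691/1.79×10^-6 + 1.20/3.60×10^-6) = 0.1479 rad.

8.47°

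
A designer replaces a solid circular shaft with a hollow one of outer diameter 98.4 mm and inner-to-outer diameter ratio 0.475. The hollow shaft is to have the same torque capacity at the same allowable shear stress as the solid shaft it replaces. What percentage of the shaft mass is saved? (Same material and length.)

Equal τ_max and T ⇒ the solid shaft needs d_s³ = d_o³(1−k⁴), so d_s = 98.4·(1−0.475⁴)^(1/3) = 96.70 mm.
Area ratio A_h/A_s = d_o²(1−k²)/d_s² = (1−k²)/(1−k⁴)^(2/3) = 0.8018.
Mass saving = 1 − 0.8018 = 19.8 %.

19.8 %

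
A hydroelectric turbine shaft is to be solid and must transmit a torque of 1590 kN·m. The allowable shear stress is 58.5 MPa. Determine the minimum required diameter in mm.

For a solid shaft τ_max = 16T/(πd³), so d = (16T/(π τ_allow))^(1/3) = (16·1.590e6/(π·5.85×10^7))^(1/3) = 0.5173 m.

517 mm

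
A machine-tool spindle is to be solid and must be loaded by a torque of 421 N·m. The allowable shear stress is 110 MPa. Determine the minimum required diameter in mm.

For a solid shaft τ_max = 16T/(πd³), so d = (16T/(π τ_allow))^(1/3) = (16·421.0/(π·1.10×10^8))^(1/3) = 0.02691 m.

26.9 mm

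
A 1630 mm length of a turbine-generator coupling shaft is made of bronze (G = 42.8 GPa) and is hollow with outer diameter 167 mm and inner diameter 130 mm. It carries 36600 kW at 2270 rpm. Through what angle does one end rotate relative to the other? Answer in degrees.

6.95°

ω = 2π·2270/60 = 237.7 rad/s, so T = P/ω = 36600×10³ / 237.7 = 154000 N·m.
J = π(d_o⁴ − d_i⁴)/32 = π(0.167⁴ − 0.130⁴)/32 = 4.832×10^-5 m⁴.
θ = T·L/(G·J) = 154000 × 1.63 / (42.8×10⁹ × 4.832×10^-5) = 0.1214 rad.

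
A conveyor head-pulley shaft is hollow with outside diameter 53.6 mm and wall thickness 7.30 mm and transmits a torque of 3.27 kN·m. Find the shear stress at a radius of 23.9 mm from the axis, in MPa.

134 MPa

J = π(d_o⁴ − d_i⁴)/32 = π(0.0536⁴ − 0.0390⁴)/32 = 5.832×10^-7 m⁴.
Shear stress varies linearly with radius: τ = T·r/J = 3270 × 0.0239 / 5.832×10^-7 = 1.340×10^8 Pa.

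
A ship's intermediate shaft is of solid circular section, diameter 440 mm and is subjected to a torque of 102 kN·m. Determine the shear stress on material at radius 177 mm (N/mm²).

4.91 N/mm²

J = πd⁴/32 = π(0.440)⁴/32 = 3.680×10^-3 m⁴.
Shear stress varies linearly with radius: τ = T·r/J = 102000 × 0.177 / 3.680×10^-3 = 4.906×10^6 Pa.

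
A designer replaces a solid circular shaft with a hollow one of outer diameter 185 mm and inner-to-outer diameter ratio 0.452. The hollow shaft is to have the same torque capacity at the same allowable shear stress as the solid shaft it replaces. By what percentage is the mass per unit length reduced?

Equal τ_max and T ⇒ the solid shaft needs d_s³ = d_o³(1−k⁴), so d_s = 185·(1−0.452⁴)^(1/3) = 182.4 mm.
Area ratio A_h/A_s = d_o²(1−k²)/d_s² = (1−k²)/(1−k⁴)^(2/3) = 0.8186.
Mass saving = 1 − 0.8186 = 18.1 %.

18.1 %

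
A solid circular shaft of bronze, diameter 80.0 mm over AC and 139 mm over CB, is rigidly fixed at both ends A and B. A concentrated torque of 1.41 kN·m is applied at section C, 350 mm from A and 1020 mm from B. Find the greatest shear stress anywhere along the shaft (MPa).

Compatibility: T_A·a/J_AC = T_B·b/J_CB with T_A + T_B = T₀.
J_AC = 4.02×10^-6 m⁴, J_CB = 3.66×10^-5 m⁴, so T_A = T₀·(J_AC/a)/((J_AC/a)+(J_CB/b)) = 341.6 N·m, T_B = 1068 N·m.
τ in each portion: τ_AC = 3.40×10^6 Pa, τ_CB = 2.03×10^6 Pa; maximum is in AC.
τ_max = T_AC·r/J = 341.6·0.0400/4.02×10^-6 = 3.398×10^6 Pa.

3.40 MPa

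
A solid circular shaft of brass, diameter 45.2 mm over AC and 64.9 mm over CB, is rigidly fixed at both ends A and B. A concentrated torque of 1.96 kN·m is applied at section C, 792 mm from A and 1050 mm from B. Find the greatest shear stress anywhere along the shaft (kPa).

27800 kPa

Compatibility: T_A·a/J_AC = T_B·b/J_CB with T_A + T_B = T₀.
J_AC = 4.10×10^-7 m⁴, J_CB = 1.74×10^-6 m⁴, so T_A = T₀·(J_AC/a)/((J_AC/a)+(J_CB/b)) = 466.0 N·m, T_B = 1494 N·m.
τ in each portion: τ_AC = 2.57×10^7 Pa, τ_CB = 2.78×10^7 Pa; maximum is in CB.
τ_max = T_CB·r/J = 1494·0.0324/1.74×10^-6 = 2.783×10^7 Pa.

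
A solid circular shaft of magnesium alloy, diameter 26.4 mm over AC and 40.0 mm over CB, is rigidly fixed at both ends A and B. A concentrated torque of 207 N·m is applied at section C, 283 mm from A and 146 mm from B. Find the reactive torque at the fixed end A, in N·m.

Compatibility: T_A·a/J_AC = T_B·b/J_CB with T_A + T_B = T₀.
J_AC = 4.77×10^-8 m⁴, J_CB = 2.51×10^-7 m⁴, so T_A = T₀·(J_AC/a)/((J_AC/a)+(J_CB/b)) = 18.46 N·m, T_B = 188.5 N·m.

18.5 N·m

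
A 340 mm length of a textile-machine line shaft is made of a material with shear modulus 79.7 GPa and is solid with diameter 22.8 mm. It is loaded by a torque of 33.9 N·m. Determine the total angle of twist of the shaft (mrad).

5.45 mrad

J = πd⁴/32 = π(0.0228)⁴/32 = 2.653×10^-8 m⁴.
θ = T·L/(G·J) = 33.90 × 0.340 / (79.7×10⁹ × 2.653×10^-8) = 5.451×10^-3 rad.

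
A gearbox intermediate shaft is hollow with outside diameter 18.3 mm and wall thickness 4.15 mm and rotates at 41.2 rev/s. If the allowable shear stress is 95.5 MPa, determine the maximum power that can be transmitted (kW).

27.1 kW

J = π(d_o⁴ − d_i⁴)/32 = π(0.0183⁴ − 0.0100⁴)/32 = 1.003×10^-8 m⁴.
T_max = τ_allow·J/r = 9.55×10^7 × 1.003×10^-8 / 0.00915 = 104.7 N·m.
ω = 2π·41.2 = 258.9 rad/s, so P_max = T_max·ω = 2.710×10^4 W.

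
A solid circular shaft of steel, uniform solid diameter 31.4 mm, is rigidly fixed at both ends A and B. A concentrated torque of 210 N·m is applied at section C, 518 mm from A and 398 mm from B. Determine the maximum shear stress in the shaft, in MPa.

19.5 MPa

With uniform GJ and both ends fixed, compatibility θ_AC = θ_CB gives T_A·a = T_B·b, together with T_A + T_B = T₀.
T_A = T₀·b/(a+b) = 210.0·398/916.0 = 91.24 N·m; T_B = 118.8 N·m.
τ in each portion: τ_AC = 1.50×10^7 Pa, τ_CB = 1.95×10^7 Pa; maximum is in CB.
τ_max = T_CB·r/J = 118.8·0.0157/9.54×10^-8 = 1.954×10^7 Pa.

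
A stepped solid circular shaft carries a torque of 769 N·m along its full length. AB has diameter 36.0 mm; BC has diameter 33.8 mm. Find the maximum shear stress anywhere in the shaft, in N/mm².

Under the same torque, τ_max = 16T/(πd³) is largest where d is smallest — segment BC (d = 33.8 mm).
τ_max = 16·769.0/(π·(0.0338)³) = 1.014×10^8 Pa.

101 N/mm²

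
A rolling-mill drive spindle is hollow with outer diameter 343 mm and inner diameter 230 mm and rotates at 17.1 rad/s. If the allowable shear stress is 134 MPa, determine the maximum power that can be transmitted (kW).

J = π(d_o⁴ − d_i⁴)/32 = π(0.343⁴ − 0.230⁴)/32 = 1.084×10^-3 m⁴.
T_max = τ_allow·J/r = 1.34×10^8 × 1.084×10^-3 / 0.172 = 847100 N·m.
ω = 17.1 rad/s, so P_max = T_max·ω = 1.449×10^7 W.

14500 kW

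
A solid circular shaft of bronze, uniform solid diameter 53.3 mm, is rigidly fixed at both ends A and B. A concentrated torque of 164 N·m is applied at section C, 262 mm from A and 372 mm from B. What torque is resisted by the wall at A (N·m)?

96.2 N·m

With uniform GJ and both ends fixed, compatibility θ_AC = θ_CB gives T_A·a = T_B·b, together with T_A + T_B = T₀.
T_A = T₀·b/(a+b) = 164.0·372/634.0 = 96.23 N·m; T_B = 67.77 N·m.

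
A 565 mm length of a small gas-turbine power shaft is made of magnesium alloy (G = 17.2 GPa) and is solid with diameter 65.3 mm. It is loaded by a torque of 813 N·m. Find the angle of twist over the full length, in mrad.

J = πd⁴/32 = π(0.0653)⁴/32 = 1.785×10^-6 m⁴.
θ = T·L/(G·J) = 813.0 × 0.565 / (17.2×10⁹ × 1.785×10^-6) = 0.01496 rad.

15.0 mrad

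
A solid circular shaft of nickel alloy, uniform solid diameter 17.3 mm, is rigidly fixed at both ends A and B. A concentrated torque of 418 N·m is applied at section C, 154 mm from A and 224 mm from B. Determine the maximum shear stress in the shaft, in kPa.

With uniform GJ and both ends fixed, compatibility θ_AC = θ_CB gives T_A·a = T_B·b, together with T_A + T_B = T₀.
T_A = T₀·b/(a+b) = 418.0·224/378.0 = 247.7 N·m; T_B = 170.3 N·m.
τ in each portion: τ_AC = 2.44×10^8 Pa, τ_CB = 1.68×10^8 Pa; maximum is in AC.
τ_max = T_AC·r/J = 247.7·0.00865/8.79×10^-9 = 2.436×10^8 Pa.

244000 kPa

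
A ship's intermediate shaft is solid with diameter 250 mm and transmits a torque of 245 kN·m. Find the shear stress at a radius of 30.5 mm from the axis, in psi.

J = πd⁴/32 = π(0.250)⁴/32 = 3.835×10^-4 m⁴.
Shear stress varies linearly with radius: τ = T·r/J = 245000 × 0.0305 / 3.835×10^-4 = 1.949×10^7 Pa.

2830 psi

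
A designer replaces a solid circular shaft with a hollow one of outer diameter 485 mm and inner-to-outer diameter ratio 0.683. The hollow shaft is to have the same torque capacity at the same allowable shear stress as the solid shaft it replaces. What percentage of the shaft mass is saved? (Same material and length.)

37.2 %

Equal τ_max and T ⇒ the solid shaft needs d_s³ = d_o³(1−k⁴), so d_s = 485·(1−0.683⁴)^(1/3) = 446.9 mm.
Area ratio A_h/A_s = d_o²(1−k²)/d_s² = (1−k²)/(1−k⁴)^(2/3) = 0.6283.
Mass saving = 1 − 0.6283 = 37.2 %.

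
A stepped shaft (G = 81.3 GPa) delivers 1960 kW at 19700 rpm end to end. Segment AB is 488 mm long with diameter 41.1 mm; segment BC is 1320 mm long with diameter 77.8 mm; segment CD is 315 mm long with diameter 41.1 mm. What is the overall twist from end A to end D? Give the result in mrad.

ω = 2π·19700/60 = 2063 rad/s, so T = P/ω = 1960×10³ / 2063 = 950.1 N·m.
J_AB = π(0.0411)⁴/32 = 2.80×10^-7 m⁴; J_BC = π(0.0778)⁴/32 = 3.60×10^-6 m⁴; J_CD = π(0.0411)⁴/32 = 2.80×10^-7 m⁴.
θ = (T/G)·Σ L_i/J_i = (950.1/81.3×10⁹)·(0.488/2.80×10^-7 + 1.32/3.60×10^-6 + 0.315/2.80×10^-7) = 0.03779 rad.

37.8 mrad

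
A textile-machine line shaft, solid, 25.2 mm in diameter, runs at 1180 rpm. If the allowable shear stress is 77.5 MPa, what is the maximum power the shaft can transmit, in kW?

J = πd⁴/32 = π(0.0252)⁴/32 = 3.959×10^-8 m⁴.
T_max = τ_allow·J/r = 7.75×10^7 × 3.959×10^-8 / 0.0126 = 243.5 N·m.
ω = 2π·1180/60 = 123.6 rad/s, so P_max = T_max·ω = 3.009×10^4 W.

30.1 kW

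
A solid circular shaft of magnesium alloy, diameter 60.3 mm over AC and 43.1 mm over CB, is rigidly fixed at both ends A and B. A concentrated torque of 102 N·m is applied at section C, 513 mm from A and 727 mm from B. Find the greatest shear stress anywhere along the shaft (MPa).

2.00 MPa

Compatibility: T_A·a/J_AC = T_B·b/J_CB with T_A + T_B = T₀.
J_AC = 1.30×10^-6 m⁴, J_CB = 3.39×10^-7 m⁴, so T_A = T₀·(J_AC/a)/((J_AC/a)+(J_CB/b)) = 86.14 N·m, T_B = 15.86 N·m.
τ in each portion: τ_AC = 2.00×10^6 Pa, τ_CB = 1.01×10^6 Pa; maximum is in AC.
τ_max = T_AC·r/J = 86.14·0.0301/1.30×10^-6 = 2.001×10^6 Pa.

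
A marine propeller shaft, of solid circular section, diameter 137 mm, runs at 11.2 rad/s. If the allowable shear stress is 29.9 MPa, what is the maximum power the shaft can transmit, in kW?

169 kW

J = πd⁴/32 = π(0.137)⁴/32 = 3.458×10^-5 m⁴.
T_max = τ_allow·J/r = 2.99×10^7 × 3.458×10^-5 / 0.0685 = 15100 N·m.
ω = 11.2 rad/s, so P_max = T_max·ω = 1.691×10^5 W.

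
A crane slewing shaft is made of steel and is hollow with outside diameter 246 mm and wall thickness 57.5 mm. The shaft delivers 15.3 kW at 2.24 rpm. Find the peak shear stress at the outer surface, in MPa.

24.3 MPa

ω = 2π·2.24/60 = 0.2346 rad/s, so T = P/ω = 15.3×10³ / 0.2346 = 65230 N·m.
J = π(d_o⁴ − d_i⁴)/32 = π(0.246⁴ − 0.131⁴)/32 = 3.306×10^-4 m⁴.
τ_max = T·r/J = 65230 × 0.123 / 3.306×10^-4 = 2.427×10^7 Pa.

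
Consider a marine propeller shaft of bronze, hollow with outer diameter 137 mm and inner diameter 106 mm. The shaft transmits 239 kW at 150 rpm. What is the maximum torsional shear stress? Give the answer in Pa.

ω = 2π·150/60 = 15.71 rad/s, so T = P/ω = 239×10³ / 15.71 = 15220 N·m.
J = π(d_o⁴ − d_i⁴)/32 = π(0.137⁴ − 0.106⁴)/32 = 2.219×10^-5 m⁴.
τ_max = T·r/J = 15220 × 0.0685 / 2.219×10^-5 = 4.697×10^7 Pa.

4.70e7 Pa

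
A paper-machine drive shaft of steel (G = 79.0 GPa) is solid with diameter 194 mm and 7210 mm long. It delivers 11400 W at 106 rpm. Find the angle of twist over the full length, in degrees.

ω = 2π·106/60 = 11.10 rad/s, so T = P/ω = 11400 / 11.10 = 1027 N·m.
J = πd⁴/32 = π(0.194)⁴/32 = 1.391×10^-4 m⁴.
θ = T·L/(G·J) = 1027 × 7.21 / (79.0×10⁹ × 1.391×10^-4) = 6.740×10^-4 rad.

0.0386°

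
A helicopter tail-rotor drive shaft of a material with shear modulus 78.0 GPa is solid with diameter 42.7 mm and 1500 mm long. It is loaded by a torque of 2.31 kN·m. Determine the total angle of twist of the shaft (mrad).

136 mrad

J = πd⁴/32 = π(0.0427)⁴/32 = 3.264×10^-7 m⁴.
θ = T·L/(G·J) = 2310 × 1.50 / (78.0×10⁹ × 3.264×10^-7) = 0.1361 rad.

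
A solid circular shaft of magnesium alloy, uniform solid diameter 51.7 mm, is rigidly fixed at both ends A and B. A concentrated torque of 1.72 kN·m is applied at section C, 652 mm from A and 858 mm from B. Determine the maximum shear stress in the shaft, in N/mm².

36.0 N/mm²

With uniform GJ and both ends fixed, compatibility θ_AC = θ_CB gives T_A·a = T_B·b, together with T_A + T_B = T₀.
T_A = T₀·b/(a+b) = 1720·858/1510 = 977.3 N·m; T_B = 742.7 N·m.
τ in each portion: τ_AC = 3.60×10^7 Pa, τ_CB = 2.74×10^7 Pa; maximum is in AC.
τ_max = T_AC·r/J = 977.3·0.0259/7.01×10^-7 = 3.602×10^7 Pa.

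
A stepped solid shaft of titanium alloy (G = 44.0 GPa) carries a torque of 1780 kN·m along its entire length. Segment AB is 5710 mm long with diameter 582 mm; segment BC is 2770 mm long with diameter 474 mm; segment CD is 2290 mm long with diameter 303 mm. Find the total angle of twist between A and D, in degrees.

8.88°

J_AB = π(0.582)⁴/32 = 0.0113 m⁴; J_BC = π(0.474)⁴/32 = 4.96×10^-3 m⁴; J_CD = π(0.303)⁴/32 = 8.28×10^-4 m⁴.
θ = (T/G)·Σ L_i/J_i = (1.780e6/44.0×10⁹)·(5.71/0.0113 + 2.77/4.96×10^-3 + 2.29/8.28×10^-4) = 0.1551 rad.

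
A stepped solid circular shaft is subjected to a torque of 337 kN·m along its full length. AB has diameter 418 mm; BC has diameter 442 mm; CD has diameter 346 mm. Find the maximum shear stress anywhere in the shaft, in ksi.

Under the same torque, τ_max = 16T/(πd³) is largest where d is smallest — segment CD (d = 346 mm).
τ_max = 16·337000/(π·(0.346)³) = 4.144×10^7 Pa.

6.01 ksi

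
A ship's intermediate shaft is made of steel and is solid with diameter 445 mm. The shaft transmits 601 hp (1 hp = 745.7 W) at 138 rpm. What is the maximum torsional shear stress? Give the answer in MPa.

ω = 2π·138/60 = 14.45 rad/s, so T = P/ω = 601×745.7 / 14.45 = 31010 N·m.
J = πd⁴/32 = π(0.445)⁴/32 = 3.850×10^-3 m⁴.
τ_max = T·r/J = 31010 × 0.223 / 3.850×10^-3 = 1.792×10^6 Pa.

1.79 MPa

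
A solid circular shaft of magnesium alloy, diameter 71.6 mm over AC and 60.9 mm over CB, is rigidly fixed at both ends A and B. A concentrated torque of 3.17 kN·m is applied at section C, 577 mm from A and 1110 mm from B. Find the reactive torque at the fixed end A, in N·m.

2490 N·m

Compatibility: T_A·a/J_AC = T_B·b/J_CB with T_A + T_B = T₀.
J_AC = 2.58×10^-6 m⁴, J_CB = 1.35×10^-6 m⁴, so T_A = T₀·(J_AC/a)/((J_AC/a)+(J_CB/b)) = 2492 N·m, T_B = 678.0 N·m.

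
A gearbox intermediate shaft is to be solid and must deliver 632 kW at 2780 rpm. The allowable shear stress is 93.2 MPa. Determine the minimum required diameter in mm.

ω = 2π·2780/60 = 291.1 rad/s, so T = P/ω = 632×10³ / 291.1 = 2171 N·m.
For a solid shaft τ_max = 16T/(πd³), so d = (16T/(π τ_allow))^(1/3) = (16·2171/(π·9.32×10^7))^(1/3) = 0.04914 m.

49.1 mm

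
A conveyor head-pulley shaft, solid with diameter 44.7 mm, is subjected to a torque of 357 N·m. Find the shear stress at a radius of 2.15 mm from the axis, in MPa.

1.96 MPa

J = πd⁴/32 = π(0.0447)⁴/32 = 3.919×10^-7 m⁴.
Shear stress varies linearly with radius: τ = T·r/J = 357.0 × 0.00215 / 3.919×10^-7 = 1.958×10^6 Pa.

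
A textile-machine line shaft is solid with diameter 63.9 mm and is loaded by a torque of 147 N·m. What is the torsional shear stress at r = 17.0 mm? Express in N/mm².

1.53 N/mm²

J = πd⁴/32 = π(0.0639)⁴/32 = 1.637×10^-6 m⁴.
Shear stress varies linearly with radius: τ = T·r/J = 147.0 × 0.0170 / 1.637×10^-6 = 1.527×10^6 Pa.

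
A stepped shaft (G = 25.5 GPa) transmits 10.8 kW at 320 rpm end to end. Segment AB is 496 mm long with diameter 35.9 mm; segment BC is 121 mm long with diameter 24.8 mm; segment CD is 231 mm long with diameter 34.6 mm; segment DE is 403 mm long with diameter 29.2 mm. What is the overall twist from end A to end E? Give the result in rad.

ω = 2π·320/60 = 33.51 rad/s, so T = P/ω = 10.8×10³ / 33.51 = 322.3 N·m.
J_AB = π(0.0359)⁴/32 = 1.63×10^-7 m⁴; J_BC = π(0.0248)⁴/32 = 3.71×10^-8 m⁴; J_CD = π(0.0346)⁴/32 = 1.41×10^-7 m⁴; J_DE = π(0.0292)⁴/32 = 7.14×10^-8 m⁴.
θ = (T/G)·Σ L_i/J_i = (322.3/25.5×10⁹)·(0.496/1.63×10^-7 + 0.121/3.71×10^-8 + 0.231/1.41×10^-7 + 0.403/7.14×10^-8) = 0.1717 rad.

0.172 rad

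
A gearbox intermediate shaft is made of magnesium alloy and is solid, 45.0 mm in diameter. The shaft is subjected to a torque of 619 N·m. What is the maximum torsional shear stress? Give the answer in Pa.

3.46e7 Pa

J = πd⁴/32 = π(0.0450)⁴/32 = 4.026×10^-7 m⁴.
τ_max = T·r/J = 619.0 × 0.0225 / 4.026×10^-7 = 3.460×10^7 Pa.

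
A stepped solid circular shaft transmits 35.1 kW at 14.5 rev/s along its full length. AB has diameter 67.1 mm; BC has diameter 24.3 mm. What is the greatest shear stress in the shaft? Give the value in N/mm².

ω = 2π·14.5 = 91.11 rad/s, so T = P/ω = 35.1×10³ / 91.11 = 385.3 N·m.
Under the same torque, τ_max = 16T/(πd³) is largest where d is smallest — segment BC (d = 24.3 mm).
τ_max = 16·385.3/(π·(0.0243)³) = 1.367×10^8 Pa.

137 N/mm²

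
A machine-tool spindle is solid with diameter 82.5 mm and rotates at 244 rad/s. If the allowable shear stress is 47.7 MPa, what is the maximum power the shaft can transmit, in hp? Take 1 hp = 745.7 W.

J = πd⁴/32 = π(0.0825)⁴/32 = 4.548×10^-6 m⁴.
T_max = τ_allow·J/r = 4.77×10^7 × 4.548×10^-6 / 0.0413 = 5259 N·m.
ω = 244 rad/s, so P_max = T_max·ω = 1.283×10^6 W.

1720 hp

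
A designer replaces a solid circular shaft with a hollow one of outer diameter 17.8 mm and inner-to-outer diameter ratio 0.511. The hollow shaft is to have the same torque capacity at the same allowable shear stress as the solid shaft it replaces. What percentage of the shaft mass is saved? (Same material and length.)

Equal τ_max and T ⇒ the solid shaft needs d_s³ = d_o³(1−k⁴), so d_s = 17.8·(1−0.511⁴)^(1/3) = 17.39 mm.
Area ratio A_h/A_s = d_o²(1−k²)/d_s² = (1−k²)/(1−k⁴)^(2/3) = 0.7745.
Mass saving = 1 − 0.7745 = 22.6 %.

22.6 %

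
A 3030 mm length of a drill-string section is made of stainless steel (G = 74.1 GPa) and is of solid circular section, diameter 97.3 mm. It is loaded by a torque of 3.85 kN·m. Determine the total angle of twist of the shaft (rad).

0.0179 rad

J = πd⁴/32 = π(0.0973)⁴/32 = 8.799×10^-6 m⁴.
θ = T·L/(G·J) = 3850 × 3.03 / (74.1×10⁹ × 8.799×10^-6) = 0.01789 rad.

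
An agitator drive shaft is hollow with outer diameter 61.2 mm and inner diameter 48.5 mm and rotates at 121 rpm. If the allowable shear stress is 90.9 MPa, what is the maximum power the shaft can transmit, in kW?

J = π(d_o⁴ − d_i⁴)/32 = π(0.0612⁴ − 0.0485⁴)/32 = 8.340×10^-7 m⁴.
T_max = τ_allow·J/r = 9.09×10^7 × 8.340×10^-7 / 0.0306 = 2478 N·m.
ω = 2π·121/60 = 12.67 rad/s, so P_max = T_max·ω = 3.139×10^4 W.

31.4 kW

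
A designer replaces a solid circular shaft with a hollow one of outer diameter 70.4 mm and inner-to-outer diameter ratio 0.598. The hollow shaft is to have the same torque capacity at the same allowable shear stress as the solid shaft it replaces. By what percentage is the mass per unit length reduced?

Equal τ_max and T ⇒ the solid shaft needs d_s³ = d_o³(1−k⁴), so d_s = 70.4·(1−0.598⁴)^(1/3) = 67.26 mm.
Area ratio A_h/A_s = d_o²(1−k²)/d_s² = (1−k²)/(1−k⁴)^(2/3) = 0.7038.
Mass saving = 1 − 0.7038 = 29.6 %.

29.6 %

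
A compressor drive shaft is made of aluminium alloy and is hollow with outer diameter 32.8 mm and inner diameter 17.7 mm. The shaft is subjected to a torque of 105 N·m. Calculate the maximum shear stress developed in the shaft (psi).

J = π(d_o⁴ − d_i⁴)/32 = π(0.0328⁴ − 0.0177⁴)/32 = 1.040×10^-7 m⁴.
τ_max = T·r/J = 105.0 × 0.0164 / 1.040×10^-7 = 1.656×10^7 Pa.

2400 psi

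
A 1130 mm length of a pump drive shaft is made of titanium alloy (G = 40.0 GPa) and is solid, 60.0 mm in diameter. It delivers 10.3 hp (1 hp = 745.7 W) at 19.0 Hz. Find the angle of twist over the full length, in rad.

0.00143 rad

ω = 2π·19.0 = 119.4 rad/s, so T = P/ω = 10.3×745.7 / 119.4 = 64.34 N·m.
J = πd⁴/32 = π(0.0600)⁴/32 = 1.272×10^-6 m⁴.
θ = T·L/(G·J) = 64.34 × 1.13 / (40.0×10⁹ × 1.272×10^-6) = 1.429×10^-3 rad.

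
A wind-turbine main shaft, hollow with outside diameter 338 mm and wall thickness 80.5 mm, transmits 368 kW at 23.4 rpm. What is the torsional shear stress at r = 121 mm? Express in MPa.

15.3 MPa

ω = 2π·23.4/60 = 2.450 rad/s, so T = P/ω = 368×10³ / 2.450 = 150200 N·m.
J = π(d_o⁴ − d_i⁴)/32 = π(0.338⁴ − 0.177⁴)/32 = 1.185×10^-3 m⁴.
Shear stress varies linearly with radius: τ = T·r/J = 150200 × 0.121 / 1.185×10^-3 = 1.533×10^7 Pa.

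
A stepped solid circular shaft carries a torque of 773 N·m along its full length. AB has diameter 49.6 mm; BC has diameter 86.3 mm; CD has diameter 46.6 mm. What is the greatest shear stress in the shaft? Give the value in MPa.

38.9 MPa

Under the same torque, τ_max = 16T/(πd³) is largest where d is smallest — segment CD (d = 46.6 mm).
τ_max = 16·773.0/(π·(0.0466)³) = 3.890×10^7 Pa.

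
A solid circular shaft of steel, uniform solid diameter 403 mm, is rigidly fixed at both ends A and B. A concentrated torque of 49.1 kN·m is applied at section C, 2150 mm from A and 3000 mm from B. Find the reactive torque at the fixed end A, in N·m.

With uniform GJ and both ends fixed, compatibility θ_AC = θ_CB gives T_A·a = T_B·b, together with T_A + T_B = T₀.
T_A = T₀·b/(a+b) = 49100·3000/5150 = 28600 N·m; T_B = 20500 N·m.

28600 N·m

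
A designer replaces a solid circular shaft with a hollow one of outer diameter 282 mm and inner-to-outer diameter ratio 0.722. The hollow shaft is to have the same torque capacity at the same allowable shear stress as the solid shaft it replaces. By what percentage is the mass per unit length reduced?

40.9 %

Equal τ_max and T ⇒ the solid shaft needs d_s³ = d_o³(1−k⁴), so d_s = 282·(1−0.722⁴)^(1/3) = 253.7 mm.
Area ratio A_h/A_s = d_o²(1−k²)/d_s² = (1−k²)/(1−k⁴)^(2/3) = 0.5914.
Mass saving = 1 − 0.5914 = 40.9 %.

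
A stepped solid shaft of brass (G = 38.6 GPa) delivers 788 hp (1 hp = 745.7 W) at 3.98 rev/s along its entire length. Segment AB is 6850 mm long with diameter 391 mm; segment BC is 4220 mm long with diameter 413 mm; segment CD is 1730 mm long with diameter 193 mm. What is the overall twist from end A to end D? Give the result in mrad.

10.4 mrad

ω = 2π·3.98 = 25.01 rad/s, so T = P/ω = 788×745.7 / 25.01 = 23500 N·m.
J_AB = π(0.391)⁴/32 = 2.29×10^-3 m⁴; J_BC = π(0.413)⁴/32 = 2.86×10^-3 m⁴; J_CD = π(0.193)⁴/32 = 1.36×10^-4 m⁴.
θ = (T/G)·Σ L_i/J_i = (23500/38.6×10⁹)·(6.85/2.29×10^-3 + 4.22/2.86×10^-3 + 1.73/1.36×10^-4) = 0.01045 rad.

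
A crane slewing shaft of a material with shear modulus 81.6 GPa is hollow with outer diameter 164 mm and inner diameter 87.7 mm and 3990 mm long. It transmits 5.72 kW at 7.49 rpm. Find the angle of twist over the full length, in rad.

ω = 2π·7.49/60 = 0.7844 rad/s, so T = P/ω = 5.72×10³ / 0.7844 = 7293 N·m.
J = π(d_o⁴ − d_i⁴)/32 = π(0.164⁴ − 0.0877⁴)/32 = 6.521×10^-5 m⁴.
θ = T·L/(G·J) = 7293 × 3.99 / (81.6×10⁹ × 6.521×10^-5) = 5.468×10^-3 rad.

0.00547 rad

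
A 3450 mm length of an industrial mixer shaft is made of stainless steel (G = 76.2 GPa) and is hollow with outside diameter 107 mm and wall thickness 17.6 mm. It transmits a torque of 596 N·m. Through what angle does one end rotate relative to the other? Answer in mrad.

J = π(d_o⁴ − d_i⁴)/32 = π(0.107⁴ − 0.0718⁴)/32 = 1.026×10^-5 m⁴.
θ = T·L/(G·J) = 596.0 × 3.45 / (76.2×10⁹ × 1.026×10^-5) = 2.630×10^-3 rad.

2.63 mrad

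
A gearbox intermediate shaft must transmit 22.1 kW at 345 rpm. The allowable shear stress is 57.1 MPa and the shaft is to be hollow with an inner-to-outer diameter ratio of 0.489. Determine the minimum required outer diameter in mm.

38.7 mm

ω = 2π·345/60 = 36.13 rad/s, so T = P/ω = 22.1×10³ / 36.13 = 611.7 N·m.
For a hollow shaft with d_i/d_o = 0.489: τ_max = 16T/(π d_o³ (1−k⁴)), so d_o = [16T/(π τ_allow (1−k⁴))]^(1/3) = [16·611.7/(π·5.71×10^7·0.9428)]^(1/3) = 0.03868 m.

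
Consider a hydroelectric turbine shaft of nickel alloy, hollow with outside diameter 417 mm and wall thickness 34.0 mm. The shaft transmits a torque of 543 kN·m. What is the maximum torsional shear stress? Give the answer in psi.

10900 psi

J = π(d_o⁴ − d_i⁴)/32 = π(0.417⁴ − 0.349⁴)/32 = 1.512×10^-3 m⁴.
τ_max = T·r/J = 543000 × 0.208 / 1.512×10^-3 = 7.487×10^7 Pa.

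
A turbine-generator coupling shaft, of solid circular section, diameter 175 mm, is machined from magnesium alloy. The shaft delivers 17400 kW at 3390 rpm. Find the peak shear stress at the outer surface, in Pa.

ω = 2π·3390/60 = 355.0 rad/s, so T = P/ω = 17400×10³ / 355.0 = 49010 N·m.
J = πd⁴/32 = π(0.175)⁴/32 = 9.208×10^-5 m⁴.
τ_max = T·r/J = 49010 × 0.0875 / 9.208×10^-5 = 4.658×10^7 Pa.

4.66e7 Pa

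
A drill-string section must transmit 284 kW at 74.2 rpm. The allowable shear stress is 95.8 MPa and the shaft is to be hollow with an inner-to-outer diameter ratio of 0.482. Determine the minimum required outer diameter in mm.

ω = 2π·74.2/60 = 7.770 rad/s, so T = P/ω = 284×10³ / 7.770 = 36550 N·m.
For a hollow shaft with d_i/d_o = 0.482: τ_max = 16T/(π d_o³ (1−k⁴)), so d_o = [16T/(π τ_allow (1−k⁴))]^(1/3) = [16·36550/(π·9.58×10^7·0.9460)]^(1/3) = 0.1271 m.

127 mm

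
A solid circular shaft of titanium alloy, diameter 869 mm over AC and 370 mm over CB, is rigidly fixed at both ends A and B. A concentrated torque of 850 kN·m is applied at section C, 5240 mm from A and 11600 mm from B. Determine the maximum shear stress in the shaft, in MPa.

6.50 MPa

Compatibility: T_A·a/J_AC = T_B·b/J_CB with T_A + T_B = T₀.
J_AC = 0.0560 m⁴, J_CB = 1.84×10^-3 m⁴, so T_A = T₀·(J_AC/a)/((J_AC/a)+(J_CB/b)) = 837600 N·m, T_B = 12430 N·m.
τ in each portion: τ_AC = 6.50×10^6 Pa, τ_CB = 1.25×10^6 Pa; maximum is in AC.
τ_max = T_AC·r/J = 837600·0.434/0.0560 = 6.500×10^6 Pa.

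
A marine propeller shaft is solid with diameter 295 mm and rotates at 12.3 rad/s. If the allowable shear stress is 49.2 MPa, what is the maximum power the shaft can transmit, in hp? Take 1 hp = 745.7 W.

J = πd⁴/32 = π(0.295)⁴/32 = 7.435×10^-4 m⁴.
T_max = τ_allow·J/r = 4.92×10^7 × 7.435×10^-4 / 0.147 = 248000 N·m.
ω = 12.3 rad/s, so P_max = T_max·ω = 3.050×10^6 W.

4090 hp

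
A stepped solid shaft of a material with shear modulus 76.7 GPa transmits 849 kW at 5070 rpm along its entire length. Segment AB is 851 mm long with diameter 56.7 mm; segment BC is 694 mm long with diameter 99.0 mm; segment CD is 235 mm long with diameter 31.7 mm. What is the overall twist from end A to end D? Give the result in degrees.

ω = 2π·5070/60 = 530.9 rad/s, so T = P/ω = 849×10³ / 530.9 = 1599 N·m.
J_AB = π(0.0567)⁴/32 = 1.01×10^-6 m⁴; J_BC = π(0.0990)⁴/32 = 9.43×10^-6 m⁴; J_CD = π(0.0317)⁴/32 = 9.91×10^-8 m⁴.
θ = (T/G)·Σ L_i/J_i = (1599/76.7×10⁹)·(0.851/1.01×10^-6 + 0.694/9.43×10^-6 + 0.235/9.91×10^-8) = 0.06844 rad.

3.92°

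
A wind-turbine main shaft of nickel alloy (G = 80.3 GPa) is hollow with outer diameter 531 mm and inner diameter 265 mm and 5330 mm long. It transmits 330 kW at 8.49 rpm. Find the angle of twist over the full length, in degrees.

0.193°

ω = 2π·8.49/60 = 0.8891 rad/s, so T = P/ω = 330×10³ / 0.8891 = 371200 N·m.
J = π(d_o⁴ − d_i⁴)/32 = π(0.531⁴ − 0.265⁴)/32 = 7.321×10^-3 m⁴.
θ = T·L/(G·J) = 371200 × 5.33 / (80.3×10⁹ × 7.321×10^-3) = 3.365×10^-3 rad.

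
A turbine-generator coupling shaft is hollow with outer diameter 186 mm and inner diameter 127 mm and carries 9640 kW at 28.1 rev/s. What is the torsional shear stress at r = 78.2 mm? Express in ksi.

ω = 2π·28.1 = 176.6 rad/s, so T = P/ω = 9640×10³ / 176.6 = 54600 N·m.
J = π(d_o⁴ − d_i⁴)/32 = π(0.186⁴ − 0.127⁴)/32 = 9.196×10^-5 m⁴.
Shear stress varies linearly with radius: τ = T·r/J = 54600 × 0.0782 / 9.196×10^-5 = 4.643×10^7 Pa.

6.73 ksi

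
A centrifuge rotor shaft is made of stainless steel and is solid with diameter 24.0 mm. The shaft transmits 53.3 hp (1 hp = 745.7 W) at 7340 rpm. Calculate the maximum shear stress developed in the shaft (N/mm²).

19.1 N/mm²

ω = 2π·7340/60 = 768.6 rad/s, so T = P/ω = 53.3×745.7 / 768.6 = 51.71 N·m.
J = πd⁴/32 = π(0.0240)⁴/32 = 3.257×10^-8 m⁴.
τ_max = T·r/J = 51.71 × 0.0120 / 3.257×10^-8 = 1.905×10^7 Pa.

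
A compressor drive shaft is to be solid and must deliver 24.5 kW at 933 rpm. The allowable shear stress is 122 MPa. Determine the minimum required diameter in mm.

21.9 mm

ω = 2π·933/60 = 97.70 rad/s, so T = P/ω = 24.5×10³ / 97.70 = 250.8 N·m.
For a solid shaft τ_max = 16T/(πd³), so d = (16T/(π τ_allow))^(1/3) = (16·250.8/(π·1.22×10^8))^(1/3) = 0.02188 m.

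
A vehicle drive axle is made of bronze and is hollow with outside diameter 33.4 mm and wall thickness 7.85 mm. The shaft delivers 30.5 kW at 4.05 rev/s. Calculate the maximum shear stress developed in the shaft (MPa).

178 MPa

ω = 2π·4.05 = 25.45 rad/s, so T = P/ω = 30.5×10³ / 25.45 = 1199 N·m.
J = π(d_o⁴ − d_i⁴)/32 = π(0.0334⁴ − 0.0177⁴)/32 = 1.125×10^-7 m⁴.
τ_max = T·r/J = 1199 × 0.0167 / 1.125×10^-7 = 1.779×10^8 Pa.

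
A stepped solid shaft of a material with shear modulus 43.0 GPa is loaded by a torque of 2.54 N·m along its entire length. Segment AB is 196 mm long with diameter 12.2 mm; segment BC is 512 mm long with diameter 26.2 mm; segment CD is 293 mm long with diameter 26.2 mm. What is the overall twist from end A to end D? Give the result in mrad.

J_AB = π(0.0122)⁴/32 = 2.17×10^-9 m⁴; J_BC = π(0.0262)⁴/32 = 4.63×10^-8 m⁴; J_CD = π(0.0262)⁴/32 = 4.63×10^-8 m⁴.
θ = (T/G)·Σ L_i/J_i = (2.540/43.0×10⁹)·(0.196/2.17×10^-9 + 0.512/4.63×10^-8 + 0.293/4.63×10^-8) = 6.351×10^-3 rad.

6.35 mrad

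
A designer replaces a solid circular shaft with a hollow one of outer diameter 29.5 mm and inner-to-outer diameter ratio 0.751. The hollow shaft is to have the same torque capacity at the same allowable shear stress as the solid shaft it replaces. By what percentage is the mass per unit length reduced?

43.7 %

Equal τ_max and T ⇒ the solid shaft needs d_s³ = d_o³(1−k⁴), so d_s = 29.5·(1−0.751⁴)^(1/3) = 25.97 mm.
Area ratio A_h/A_s = d_o²(1−k²)/d_s² = (1−k²)/(1−k⁴)^(2/3) = 0.5628.
Mass saving = 1 − 0.5628 = 43.7 %.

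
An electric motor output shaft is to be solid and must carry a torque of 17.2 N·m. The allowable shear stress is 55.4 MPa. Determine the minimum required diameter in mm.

11.7 mm

For a solid shaft τ_max = 16T/(πd³), so d = (16T/(π τ_allow))^(1/3) = (16·17.20/(π·5.54×10^7))^(1/3) = 0.01165 m.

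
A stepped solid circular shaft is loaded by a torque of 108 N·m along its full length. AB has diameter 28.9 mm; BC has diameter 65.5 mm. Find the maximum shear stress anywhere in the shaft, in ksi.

3.31 ksi

Under the same torque, τ_max = 16T/(πd³) is largest where d is smallest — segment AB (d = 28.9 mm).
τ_max = 16·108.0/(π·(0.0289)³) = 2.279×10^7 Pa.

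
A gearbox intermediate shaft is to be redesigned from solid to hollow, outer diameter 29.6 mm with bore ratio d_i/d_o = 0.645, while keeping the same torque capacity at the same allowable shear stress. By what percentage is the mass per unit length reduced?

Equal τ_max and T ⇒ the solid shaft needs d_s³ = d_o³(1−k⁴), so d_s = 29.6·(1−0.645⁴)^(1/3) = 27.78 mm.
Area ratio A_h/A_s = d_o²(1−k²)/d_s² = (1−k²)/(1−k⁴)^(2/3) = 0.6629.
Mass saving = 1 − 0.6629 = 33.7 %.

33.7 %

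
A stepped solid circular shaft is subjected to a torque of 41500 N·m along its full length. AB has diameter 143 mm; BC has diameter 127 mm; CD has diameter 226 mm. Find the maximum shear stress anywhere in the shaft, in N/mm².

Under the same torque, τ_max = 16T/(πd³) is largest where d is smallest — segment BC (d = 127 mm).
τ_max = 16·41500/(π·(0.127)³) = 1.032×10^8 Pa.

103 N/mm²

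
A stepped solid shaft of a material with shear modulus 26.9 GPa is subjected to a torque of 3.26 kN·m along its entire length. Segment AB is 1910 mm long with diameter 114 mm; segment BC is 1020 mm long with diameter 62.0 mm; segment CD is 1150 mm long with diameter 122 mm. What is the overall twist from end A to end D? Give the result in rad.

J_AB = π(0.114)⁴/32 = 1.66×10^-5 m⁴; J_BC = π(0.0620)⁴/32 = 1.45×10^-6 m⁴; J_CD = π(0.122)⁴/32 = 2.17×10^-5 m⁴.
θ = (T/G)·Σ L_i/J_i = (3260/26.9×10⁹)·(1.91/1.66×10^-5 + 1.02/1.45×10^-6 + 1.15/2.17×10^-5) = 0.1056 rad.

0.106 rad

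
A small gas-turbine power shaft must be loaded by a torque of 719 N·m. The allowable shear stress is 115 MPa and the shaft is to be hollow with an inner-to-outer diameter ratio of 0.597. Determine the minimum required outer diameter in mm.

For a hollow shaft with d_i/d_o = 0.597: τ_max = 16T/(π d_o³ (1−k⁴)), so d_o = [16T/(π τ_allow (1−k⁴))]^(1/3) = [16·719.0/(π·1.15×10^8·0.8730)]^(1/3) = 0.03316 m.

33.2 mm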